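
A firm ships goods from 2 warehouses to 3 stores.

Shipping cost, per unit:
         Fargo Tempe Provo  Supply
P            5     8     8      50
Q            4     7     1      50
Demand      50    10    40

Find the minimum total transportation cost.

A cheapest plan:
  P->Fargo: 40 × 5 = 200
  P->Tempe: 10 × 8 = 80
  Q->Fargo: 10 × 4 = 40
  Q->Provo: 40 × 1 = 40
Total = 200 + 80 + 40 + 40 = 360.
(Supply check: P ships 50; Q ships 50.)

360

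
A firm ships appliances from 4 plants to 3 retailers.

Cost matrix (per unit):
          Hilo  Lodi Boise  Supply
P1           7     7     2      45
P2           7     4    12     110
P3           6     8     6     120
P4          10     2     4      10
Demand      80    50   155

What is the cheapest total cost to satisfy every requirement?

1470

Optimal allocation:
  P1 to Boise: 45 × 2 = 90
  P2 to Hilo: 60 × 7 = 420
  P2 to Lodi: 50 × 4 = 200
  P3 to Hilo: 20 × 6 = 120
  P3 to Boise: 100 × 6 = 600
  P4 to Boise: 10 × 4 = 40
Total = 90 + 420 + 200 + 120 + 600 + 40 = 1470.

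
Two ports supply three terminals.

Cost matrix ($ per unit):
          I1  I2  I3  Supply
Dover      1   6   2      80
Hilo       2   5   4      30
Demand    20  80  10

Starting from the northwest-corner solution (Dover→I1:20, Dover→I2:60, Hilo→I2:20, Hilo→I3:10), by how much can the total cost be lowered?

Current plan cost = 20·1 + 60·6 + 20·5 + 10·4 = $520.
Optimal plan:
  Dover->I1: 20 × $1 = $20
  Dover->I2: 50 × $6 = $300
  Dover->I3: 10 × $2 = $20
  Hilo->I2: 30 × $5 = $150
Optimal cost = $490.
Saving = 520 − 490 = $30.

30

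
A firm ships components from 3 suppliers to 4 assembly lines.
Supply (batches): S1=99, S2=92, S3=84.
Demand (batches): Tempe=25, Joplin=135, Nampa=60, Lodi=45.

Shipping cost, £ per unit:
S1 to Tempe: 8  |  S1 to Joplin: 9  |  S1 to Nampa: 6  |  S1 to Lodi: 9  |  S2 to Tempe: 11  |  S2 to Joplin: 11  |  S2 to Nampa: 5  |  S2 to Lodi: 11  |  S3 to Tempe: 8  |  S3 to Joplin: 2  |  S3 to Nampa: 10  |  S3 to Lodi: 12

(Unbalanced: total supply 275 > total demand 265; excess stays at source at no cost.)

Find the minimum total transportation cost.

1576

A cheapest plan:
  S1 to Tempe: 25 × £8 = £200
  S1 to Joplin: 29 × £9 = £261
  S1 to Lodi: 45 × £9 = £405
  S2 to Joplin: 22 × £11 = £242
  S2 to Nampa: 60 × £5 = £300
  S3 to Joplin: 84 × £2 = £168
Total = 200 + 261 + 405 + 242 + 300 + 168 = £1576.
(Supply check: S1 ships 99; S2 ships 82; S3 ships 84.)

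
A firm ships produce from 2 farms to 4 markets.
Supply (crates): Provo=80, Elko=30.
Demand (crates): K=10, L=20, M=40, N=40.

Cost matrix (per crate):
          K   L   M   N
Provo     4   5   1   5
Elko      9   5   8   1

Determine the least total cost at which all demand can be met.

260

Optimal allocation:
  Provo->K: 10 × 4 = 40
  Provo->L: 20 × 5 = 100
  Provo->M: 40 × 1 = 40
  Provo->N: 10 × 5 = 50
  Elko->N: 30 × 1 = 30
Total = 40 + 100 + 40 + 50 + 30 = 260.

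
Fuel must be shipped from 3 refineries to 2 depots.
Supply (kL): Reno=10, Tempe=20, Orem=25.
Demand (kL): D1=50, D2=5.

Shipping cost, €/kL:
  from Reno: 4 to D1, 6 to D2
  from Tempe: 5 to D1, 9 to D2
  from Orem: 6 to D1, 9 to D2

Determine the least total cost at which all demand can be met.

300

A cheapest plan:
  Reno->D1: 5 × €4 = €20
  Reno->D2: 5 × €6 = €30
  Tempe->D1: 20 × €5 = €100
  Orem->D1: 25 × €6 = €150
Total = 20 + 30 + 100 + 150 = €300.
(Supply check: Reno ships 10; Tempe ships 20; Orem ships 25.)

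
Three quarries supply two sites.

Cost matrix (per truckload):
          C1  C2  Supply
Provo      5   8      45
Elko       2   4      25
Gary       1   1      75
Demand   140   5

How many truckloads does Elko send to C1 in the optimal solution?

25

Solving gives:
  Provo→C1: 45 × 5 = 225
  Elko→C1: 25 × 2 = 50
  Gary→C1: 70 × 1 = 70
  Gary→C2: 5 × 1 = 5
Total cost = 350.
So Elko→C1 carries 25 truckloads.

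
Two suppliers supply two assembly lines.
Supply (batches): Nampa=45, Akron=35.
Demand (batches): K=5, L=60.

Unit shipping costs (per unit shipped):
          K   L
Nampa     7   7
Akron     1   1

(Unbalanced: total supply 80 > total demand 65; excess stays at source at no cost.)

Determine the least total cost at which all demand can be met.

Optimal allocation:
  Nampa to K: 5 × 7 = 35
  Nampa to L: 25 × 7 = 175
  Akron to L: 35 × 1 = 35
Total = 35 + 175 + 35 = 245.
(Supply check: Nampa ships 30; Akron ships 35.)

245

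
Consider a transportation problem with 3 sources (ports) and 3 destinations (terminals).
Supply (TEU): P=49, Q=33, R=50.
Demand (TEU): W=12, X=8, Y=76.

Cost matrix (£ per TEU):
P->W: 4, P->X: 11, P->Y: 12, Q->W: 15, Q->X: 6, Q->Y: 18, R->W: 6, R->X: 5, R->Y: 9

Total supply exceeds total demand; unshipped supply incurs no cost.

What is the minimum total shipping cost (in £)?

858

A cheapest plan:
  P->W: 12 × £4 = £48
  P->Y: 26 × £12 = £312
  Q->X: 8 × £6 = £48
  R->Y: 50 × £9 = £450
Total = 48 + 312 + 48 + 450 = £858.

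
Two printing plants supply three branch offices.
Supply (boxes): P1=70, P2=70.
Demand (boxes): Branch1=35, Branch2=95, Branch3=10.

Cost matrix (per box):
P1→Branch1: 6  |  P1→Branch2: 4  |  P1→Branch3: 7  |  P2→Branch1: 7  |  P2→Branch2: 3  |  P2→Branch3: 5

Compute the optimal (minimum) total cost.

580

An optimal shipping plan:
  P1–Branch1: 35 × 6 = 210
  P1–Branch2: 35 × 4 = 140
  P2–Branch2: 60 × 3 = 180
  P2–Branch3: 10 × 5 = 50
Total = 210 + 140 + 180 + 50 = 580.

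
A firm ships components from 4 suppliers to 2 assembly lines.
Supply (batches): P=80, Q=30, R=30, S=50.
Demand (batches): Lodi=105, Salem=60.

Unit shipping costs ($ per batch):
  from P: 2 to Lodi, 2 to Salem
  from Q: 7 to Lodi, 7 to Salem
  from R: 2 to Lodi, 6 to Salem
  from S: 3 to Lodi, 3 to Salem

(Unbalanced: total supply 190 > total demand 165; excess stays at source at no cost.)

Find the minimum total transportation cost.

One minimum-cost allocation:
  P–Lodi: 20 × $2 = $40
  P–Salem: 60 × $2 = $120
  Q–Lodi: 5 × $7 = $35
  R–Lodi: 30 × $2 = $60
  S–Lodi: 50 × $3 = $150
Total = 40 + 120 + 35 + 60 + 150 = $405.
(Supply check: P ships 80; Q ships 5; R ships 30; S ships 50.)

405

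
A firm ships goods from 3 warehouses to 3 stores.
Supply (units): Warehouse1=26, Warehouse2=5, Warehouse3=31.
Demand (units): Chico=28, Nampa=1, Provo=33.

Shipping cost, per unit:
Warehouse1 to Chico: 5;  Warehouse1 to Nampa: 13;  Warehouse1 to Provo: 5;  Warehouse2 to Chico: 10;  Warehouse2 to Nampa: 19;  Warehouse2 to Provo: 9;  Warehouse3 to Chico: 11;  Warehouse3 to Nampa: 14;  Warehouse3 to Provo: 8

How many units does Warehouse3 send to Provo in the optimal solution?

The minimum-cost plan:
  Warehouse1->Chico: 26 units
  Warehouse2->Chico: 2 units
  Warehouse2->Provo: 3 units
  Warehouse3->Nampa: 1 units
  Warehouse3->Provo: 30 units
Total cost = 431.
So Warehouse3→Provo carries 30 units.

30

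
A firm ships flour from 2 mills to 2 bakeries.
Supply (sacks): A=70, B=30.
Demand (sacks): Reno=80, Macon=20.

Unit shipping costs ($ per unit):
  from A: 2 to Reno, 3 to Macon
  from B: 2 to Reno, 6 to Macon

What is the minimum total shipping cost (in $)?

220

One minimum-cost allocation:
  A–Reno: 50 sacks
  A–Macon: 20 sacks
  B–Reno: 30 sacks
Total cost = $220.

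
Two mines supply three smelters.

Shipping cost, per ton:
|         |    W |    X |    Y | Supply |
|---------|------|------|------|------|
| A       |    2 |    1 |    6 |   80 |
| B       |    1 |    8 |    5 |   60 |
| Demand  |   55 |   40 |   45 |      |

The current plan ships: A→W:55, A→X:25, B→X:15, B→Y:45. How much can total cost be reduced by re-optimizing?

120

Current plan cost = 55·2 + 25·1 + 15·8 + 45·5 = 480.
Optimal plan:
  A to W: 40 × 2 = 80
  A to X: 40 × 1 = 40
  B to W: 15 × 1 = 15
  B to Y: 45 × 5 = 225
Optimal cost = 360.
Saving = 480 − 360 = 120.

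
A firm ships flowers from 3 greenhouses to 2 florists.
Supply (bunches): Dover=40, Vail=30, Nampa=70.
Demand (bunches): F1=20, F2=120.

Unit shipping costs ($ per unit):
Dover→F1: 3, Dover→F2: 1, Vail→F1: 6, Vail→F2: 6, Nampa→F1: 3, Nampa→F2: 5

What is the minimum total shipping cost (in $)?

530

One minimum-cost allocation:
  Dover->F2: 40 × $1 = $40
  Vail->F2: 30 × $6 = $180
  Nampa->F1: 20 × $3 = $60
  Nampa->F2: 50 × $5 = $250
Total = 40 + 180 + 60 + 250 = $530.
(Supply check: Dover ships 40; Vail ships 30; Nampa ships 70.)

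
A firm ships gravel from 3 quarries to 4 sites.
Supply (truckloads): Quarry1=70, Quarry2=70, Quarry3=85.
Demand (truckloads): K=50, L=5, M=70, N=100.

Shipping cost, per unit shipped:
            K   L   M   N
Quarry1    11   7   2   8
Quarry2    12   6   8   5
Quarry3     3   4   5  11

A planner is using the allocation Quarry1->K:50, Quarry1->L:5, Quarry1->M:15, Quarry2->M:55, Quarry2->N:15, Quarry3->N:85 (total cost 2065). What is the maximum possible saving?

1075

Current plan cost = 50·11 + 5·7 + 15·2 + 55·8 + 15·5 + 85·11 = 2065.
Optimal plan:
  Quarry1->M: 40 truckloads
  Quarry1->N: 30 truckloads
  Quarry2->N: 70 truckloads
  Quarry3->K: 50 truckloads
  Quarry3->L: 5 truckloads
  Quarry3->M: 30 truckloads
Optimal cost = 990.
Saving = 2065 − 990 = 1075.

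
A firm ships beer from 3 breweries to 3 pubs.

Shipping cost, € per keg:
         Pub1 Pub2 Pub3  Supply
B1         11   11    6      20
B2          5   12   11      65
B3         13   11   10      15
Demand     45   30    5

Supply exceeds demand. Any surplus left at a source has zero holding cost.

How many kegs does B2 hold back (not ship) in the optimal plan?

An optimal plan:
  B1 to Pub2: 15 × €11 = €165
  B1 to Pub3: 5 × €6 = €30
  B2 to Pub1: 45 × €5 = €225
  B3 to Pub2: 15 × €11 = €165
Total cost = €585.
B2 ships 45 of its 65, leaving 20.

20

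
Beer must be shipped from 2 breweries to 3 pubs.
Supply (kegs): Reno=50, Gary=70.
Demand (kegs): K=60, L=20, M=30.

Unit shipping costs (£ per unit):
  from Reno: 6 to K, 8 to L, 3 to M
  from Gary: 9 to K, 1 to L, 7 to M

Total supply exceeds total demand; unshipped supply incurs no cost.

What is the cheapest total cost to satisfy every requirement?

590

A cheapest plan:
  Reno to K: 20 × £6 = £120
  Reno to M: 30 × £3 = £90
  Gary to K: 40 × £9 = £360
  Gary to L: 20 × £1 = £20
Total = 120 + 90 + 360 + 20 = £590.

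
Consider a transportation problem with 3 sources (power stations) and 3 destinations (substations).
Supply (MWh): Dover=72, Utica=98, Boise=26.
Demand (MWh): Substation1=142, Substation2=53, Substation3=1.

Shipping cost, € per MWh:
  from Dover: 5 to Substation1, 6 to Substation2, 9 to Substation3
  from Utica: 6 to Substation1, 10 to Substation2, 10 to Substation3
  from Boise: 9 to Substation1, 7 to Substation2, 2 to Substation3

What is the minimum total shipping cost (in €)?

An optimal shipping plan:
  Dover->Substation1: 44 × €5 = €220
  Dover->Substation2: 28 × €6 = €168
  Utica->Substation1: 98 × €6 = €588
  Boise->Substation2: 25 × €7 = €175
  Boise->Substation3: 1 × €2 = €2
Total = 220 + 168 + 588 + 175 + 2 = €1153.

1153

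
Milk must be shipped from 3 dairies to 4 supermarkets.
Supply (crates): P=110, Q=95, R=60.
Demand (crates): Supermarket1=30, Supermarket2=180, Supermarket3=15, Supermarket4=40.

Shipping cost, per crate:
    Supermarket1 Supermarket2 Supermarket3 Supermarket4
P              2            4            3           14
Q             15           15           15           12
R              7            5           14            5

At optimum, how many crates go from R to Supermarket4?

0

Optimal shipments:
  P to Supermarket1: 30 × 2 = 60
  P to Supermarket2: 65 × 4 = 260
  P to Supermarket3: 15 × 3 = 45
  Q to Supermarket2: 55 × 15 = 825
  Q to Supermarket4: 40 × 12 = 480
  R to Supermarket2: 60 × 5 = 300
Total cost = 1970.
The route R→Supermarket4 is not used.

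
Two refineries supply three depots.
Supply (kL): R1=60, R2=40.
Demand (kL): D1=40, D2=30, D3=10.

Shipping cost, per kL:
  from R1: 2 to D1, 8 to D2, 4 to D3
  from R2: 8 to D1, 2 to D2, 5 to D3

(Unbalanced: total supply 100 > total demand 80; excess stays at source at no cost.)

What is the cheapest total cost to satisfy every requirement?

A cheapest plan:
  R1–D1: 40 × 2 = 80
  R1–D3: 10 × 4 = 40
  R2–D2: 30 × 2 = 60
Total = 80 + 40 + 60 = 180.
(Supply check: R1 ships 50; R2 ships 30.)

180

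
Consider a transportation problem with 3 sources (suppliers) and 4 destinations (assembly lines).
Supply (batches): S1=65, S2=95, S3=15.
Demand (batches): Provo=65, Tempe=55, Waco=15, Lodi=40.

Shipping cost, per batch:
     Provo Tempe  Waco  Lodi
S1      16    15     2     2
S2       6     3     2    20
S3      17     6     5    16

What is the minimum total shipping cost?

810

A cheapest plan:
  S1->Provo: 10 × 16 = 160
  S1->Waco: 15 × 2 = 30
  S1->Lodi: 40 × 2 = 80
  S2->Provo: 55 × 6 = 330
  S2->Tempe: 40 × 3 = 120
  S3->Tempe: 15 × 6 = 90
Total = 160 + 30 + 80 + 330 + 120 + 90 = 810.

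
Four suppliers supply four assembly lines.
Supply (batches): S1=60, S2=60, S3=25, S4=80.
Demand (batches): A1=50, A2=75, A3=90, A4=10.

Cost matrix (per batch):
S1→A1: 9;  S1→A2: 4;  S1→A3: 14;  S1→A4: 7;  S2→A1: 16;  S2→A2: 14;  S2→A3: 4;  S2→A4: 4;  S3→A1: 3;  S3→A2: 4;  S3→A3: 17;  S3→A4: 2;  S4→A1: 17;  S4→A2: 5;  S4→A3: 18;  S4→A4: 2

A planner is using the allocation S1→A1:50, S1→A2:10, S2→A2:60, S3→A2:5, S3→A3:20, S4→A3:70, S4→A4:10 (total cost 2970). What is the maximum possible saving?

Current plan cost = 50·9 + 10·4 + 60·14 + 5·4 + 20·17 + 70·18 + 10·2 = 2970.
Optimal plan:
  S1–A1: 25 × 9 = 225
  S1–A2: 5 × 4 = 20
  S1–A3: 30 × 14 = 420
  S2–A3: 60 × 4 = 240
  S3–A1: 25 × 3 = 75
  S4–A2: 70 × 5 = 350
  S4–A4: 10 × 2 = 20
Optimal cost = 1350.
Saving = 2970 − 1350 = 1620.

1620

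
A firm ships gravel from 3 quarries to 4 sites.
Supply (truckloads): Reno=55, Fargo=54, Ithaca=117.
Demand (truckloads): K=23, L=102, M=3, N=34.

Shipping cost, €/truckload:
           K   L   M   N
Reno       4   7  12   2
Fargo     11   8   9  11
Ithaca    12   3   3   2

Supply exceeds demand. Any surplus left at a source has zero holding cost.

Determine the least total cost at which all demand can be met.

475

An optimal shipping plan:
  Reno->K: 23 × €4 = €92
  Reno->N: 22 × €2 = €44
  Ithaca->L: 102 × €3 = €306
  Ithaca->M: 3 × €3 = €9
  Ithaca->N: 12 × €2 = €24
Total = 92 + 44 + 306 + 9 + 24 = €475.
(Supply check: Reno ships 45; Fargo ships 0; Ithaca ships 117.)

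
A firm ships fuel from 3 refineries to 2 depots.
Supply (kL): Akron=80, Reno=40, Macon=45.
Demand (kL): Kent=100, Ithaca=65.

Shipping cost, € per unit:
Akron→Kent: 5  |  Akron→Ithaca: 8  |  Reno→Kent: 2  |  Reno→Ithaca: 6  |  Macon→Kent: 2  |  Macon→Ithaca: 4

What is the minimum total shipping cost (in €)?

One minimum-cost allocation:
  Akron->Kent: 60 × €5 = €300
  Akron->Ithaca: 20 × €8 = €160
  Reno->Kent: 40 × €2 = €80
  Macon->Ithaca: 45 × €4 = €180
Total = 300 + 160 + 80 + 180 = €720.
(Supply check: Akron ships 80; Reno ships 40; Macon ships 45.)

720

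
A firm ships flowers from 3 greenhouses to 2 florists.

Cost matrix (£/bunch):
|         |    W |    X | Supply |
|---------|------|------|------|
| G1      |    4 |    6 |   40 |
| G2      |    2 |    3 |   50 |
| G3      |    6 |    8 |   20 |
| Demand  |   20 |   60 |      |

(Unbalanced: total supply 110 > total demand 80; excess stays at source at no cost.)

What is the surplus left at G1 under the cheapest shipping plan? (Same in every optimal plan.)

An optimal plan:
  G1 to W: 20 × £4 = £80
  G1 to X: 10 × £6 = £60
  G2 to X: 50 × £3 = £150
Total cost = £290.
G1 ships 30 of its 40, leaving 10.

10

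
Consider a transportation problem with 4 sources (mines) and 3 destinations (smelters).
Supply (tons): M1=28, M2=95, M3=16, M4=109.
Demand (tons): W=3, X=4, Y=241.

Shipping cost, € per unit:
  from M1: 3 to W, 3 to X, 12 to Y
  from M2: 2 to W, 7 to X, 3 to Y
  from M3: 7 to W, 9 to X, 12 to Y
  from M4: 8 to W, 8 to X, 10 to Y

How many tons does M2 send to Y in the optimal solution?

95

Solving gives:
  M1->W: 3 × €3 = €9
  M1->X: 4 × €3 = €12
  M1->Y: 21 × €12 = €252
  M2->Y: 95 × €3 = €285
  M3->Y: 16 × €12 = €192
  M4->Y: 109 × €10 = €1090
Total cost = €1840.
So M2→Y carries 95 tons.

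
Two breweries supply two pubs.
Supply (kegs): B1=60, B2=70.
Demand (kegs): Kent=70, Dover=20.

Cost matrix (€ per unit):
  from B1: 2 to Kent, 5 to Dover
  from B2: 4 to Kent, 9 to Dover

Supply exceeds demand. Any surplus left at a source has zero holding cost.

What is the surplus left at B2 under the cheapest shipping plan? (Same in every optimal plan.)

40

Minimum-cost shipments:
  B1→Kent: 40 × €2 = €80
  B1→Dover: 20 × €5 = €100
  B2→Kent: 30 × €4 = €120
Total cost = €300.
B2 ships 30 of its 70, leaving 40.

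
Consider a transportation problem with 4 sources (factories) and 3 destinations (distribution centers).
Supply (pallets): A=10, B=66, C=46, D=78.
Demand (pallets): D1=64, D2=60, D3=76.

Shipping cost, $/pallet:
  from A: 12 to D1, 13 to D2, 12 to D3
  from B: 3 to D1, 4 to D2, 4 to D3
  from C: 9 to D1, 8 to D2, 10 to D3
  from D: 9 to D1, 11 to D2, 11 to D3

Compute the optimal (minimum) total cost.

One minimum-cost allocation:
  A→D3: 10 pallets
  B→D3: 66 pallets
  C→D2: 46 pallets
  D→D1: 64 pallets
  D→D2: 14 pallets
Total cost = $1482.

1482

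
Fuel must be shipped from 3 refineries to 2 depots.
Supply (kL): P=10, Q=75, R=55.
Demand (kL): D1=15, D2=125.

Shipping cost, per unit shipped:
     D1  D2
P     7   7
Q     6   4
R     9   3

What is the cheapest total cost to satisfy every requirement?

Optimal allocation:
  P–D1: 10 × 7 = 70
  Q–D1: 5 × 6 = 30
  Q–D2: 70 × 4 = 280
  R–D2: 55 × 3 = 165
Total = 70 + 30 + 280 + 165 = 545.

545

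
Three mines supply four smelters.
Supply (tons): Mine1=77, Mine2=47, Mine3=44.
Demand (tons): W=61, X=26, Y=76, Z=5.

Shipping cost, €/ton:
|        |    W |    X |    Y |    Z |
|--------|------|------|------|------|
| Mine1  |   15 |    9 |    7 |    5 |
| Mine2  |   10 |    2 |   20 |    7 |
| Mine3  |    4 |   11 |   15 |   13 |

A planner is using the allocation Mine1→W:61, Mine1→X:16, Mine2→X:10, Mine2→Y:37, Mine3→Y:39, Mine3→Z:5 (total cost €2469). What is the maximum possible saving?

1506

Current plan cost = 61·15 + 16·9 + 10·2 + 37·20 + 39·15 + 5·13 = €2469.
Optimal plan:
  Mine1→Y: 76 × €7 = €532
  Mine1→Z: 1 × €5 = €5
  Mine2→W: 17 × €10 = €170
  Mine2→X: 26 × €2 = €52
  Mine2→Z: 4 × €7 = €28
  Mine3→W: 44 × €4 = €176
Optimal cost = €963.
Saving = 2469 − 963 = €1506.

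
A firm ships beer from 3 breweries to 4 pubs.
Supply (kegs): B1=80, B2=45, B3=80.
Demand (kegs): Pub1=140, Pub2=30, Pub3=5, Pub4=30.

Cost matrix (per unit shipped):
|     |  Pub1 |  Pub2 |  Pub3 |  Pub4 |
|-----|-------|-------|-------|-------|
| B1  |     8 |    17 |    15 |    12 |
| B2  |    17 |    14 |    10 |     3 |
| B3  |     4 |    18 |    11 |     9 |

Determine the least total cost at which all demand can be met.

One minimum-cost allocation:
  B1->Pub1: 60 × 8 = 480
  B1->Pub2: 20 × 17 = 340
  B2->Pub2: 10 × 14 = 140
  B2->Pub3: 5 × 10 = 50
  B2->Pub4: 30 × 3 = 90
  B3->Pub1: 80 × 4 = 320
Total = 480 + 340 + 140 + 50 + 90 + 320 = 1420.

1420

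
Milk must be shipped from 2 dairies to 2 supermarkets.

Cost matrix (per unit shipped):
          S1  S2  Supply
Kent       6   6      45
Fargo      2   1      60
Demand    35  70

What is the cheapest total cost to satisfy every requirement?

330

A cheapest plan:
  Kent to S1: 35 × 6 = 210
  Kent to S2: 10 × 6 = 60
  Fargo to S2: 60 × 1 = 60
Total = 210 + 60 + 60 = 330.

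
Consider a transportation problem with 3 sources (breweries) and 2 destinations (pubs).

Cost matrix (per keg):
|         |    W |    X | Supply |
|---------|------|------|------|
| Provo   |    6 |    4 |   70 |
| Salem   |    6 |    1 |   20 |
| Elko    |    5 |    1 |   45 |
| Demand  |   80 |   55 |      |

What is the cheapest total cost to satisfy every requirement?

525

Optimal allocation:
  Provo to W: 70 × 6 = 420
  Salem to X: 20 × 1 = 20
  Elko to W: 10 × 5 = 50
  Elko to X: 35 × 1 = 35
Total = 420 + 20 + 50 + 35 = 525.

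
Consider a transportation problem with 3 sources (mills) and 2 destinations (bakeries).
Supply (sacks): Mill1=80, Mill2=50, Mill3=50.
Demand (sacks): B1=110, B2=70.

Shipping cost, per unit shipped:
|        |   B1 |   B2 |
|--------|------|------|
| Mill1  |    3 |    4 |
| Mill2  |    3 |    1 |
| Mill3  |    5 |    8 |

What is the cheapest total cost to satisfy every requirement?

An optimal shipping plan:
  Mill1->B1: 60 × 3 = 180
  Mill1->B2: 20 × 4 = 80
  Mill2->B2: 50 × 1 = 50
  Mill3->B1: 50 × 5 = 250
Total = 180 + 80 + 50 + 250 = 560.

560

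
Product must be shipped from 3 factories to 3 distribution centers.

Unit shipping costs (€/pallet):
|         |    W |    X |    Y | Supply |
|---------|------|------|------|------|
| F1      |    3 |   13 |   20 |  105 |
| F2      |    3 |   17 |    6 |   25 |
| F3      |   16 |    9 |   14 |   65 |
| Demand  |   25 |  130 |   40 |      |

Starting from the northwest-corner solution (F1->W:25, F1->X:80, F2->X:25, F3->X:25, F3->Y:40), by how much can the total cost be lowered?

Current plan cost = 25·3 + 80·13 + 25·17 + 25·9 + 40·14 = €2325.
Optimal plan:
  F1→W: 25 × €3 = €75
  F1→X: 80 × €13 = €1040
  F2→Y: 25 × €6 = €150
  F3→X: 50 × €9 = €450
  F3→Y: 15 × €14 = €210
Optimal cost = €1925.
Saving = 2325 − 1925 = €400.

400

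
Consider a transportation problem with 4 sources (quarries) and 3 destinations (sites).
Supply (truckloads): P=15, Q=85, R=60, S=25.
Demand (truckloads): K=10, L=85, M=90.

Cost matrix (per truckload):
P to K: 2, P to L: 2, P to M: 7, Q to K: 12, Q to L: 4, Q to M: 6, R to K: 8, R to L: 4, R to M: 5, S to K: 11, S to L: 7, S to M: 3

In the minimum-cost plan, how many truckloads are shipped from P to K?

10

Optimal shipments:
  P→K: 10 × 2 = 20
  P→L: 5 × 2 = 10
  Q→L: 80 × 4 = 320
  Q→M: 5 × 6 = 30
  R→M: 60 × 5 = 300
  S→M: 25 × 3 = 75
Total cost = 755.
So P→K carries 10 truckloads.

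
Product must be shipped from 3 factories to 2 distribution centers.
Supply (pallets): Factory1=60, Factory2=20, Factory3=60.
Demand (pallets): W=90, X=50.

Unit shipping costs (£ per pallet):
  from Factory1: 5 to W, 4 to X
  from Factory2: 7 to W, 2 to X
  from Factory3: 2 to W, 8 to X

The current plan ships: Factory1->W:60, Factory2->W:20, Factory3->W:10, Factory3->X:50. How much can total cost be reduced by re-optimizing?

430

Current plan cost = 60·5 + 20·7 + 10·2 + 50·8 = £860.
Optimal plan:
  Factory1–W: 30 pallets
  Factory1–X: 30 pallets
  Factory2–X: 20 pallets
  Factory3–W: 60 pallets
Optimal cost = £430.
Saving = 860 − 430 = £430.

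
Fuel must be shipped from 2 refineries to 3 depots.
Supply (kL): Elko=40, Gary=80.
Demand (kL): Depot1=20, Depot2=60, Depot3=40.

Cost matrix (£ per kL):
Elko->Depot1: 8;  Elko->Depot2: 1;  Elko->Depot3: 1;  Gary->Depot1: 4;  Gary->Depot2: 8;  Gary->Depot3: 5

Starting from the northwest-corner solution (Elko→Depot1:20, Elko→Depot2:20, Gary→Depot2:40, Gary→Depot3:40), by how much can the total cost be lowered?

220

Current plan cost = 20·8 + 20·1 + 40·8 + 40·5 = £700.
Optimal plan:
  Elko→Depot2: 40 × £1 = £40
  Gary→Depot1: 20 × £4 = £80
  Gary→Depot2: 20 × £8 = £160
  Gary→Depot3: 40 × £5 = £200
Optimal cost = £480.
Saving = 700 − 480 = £220.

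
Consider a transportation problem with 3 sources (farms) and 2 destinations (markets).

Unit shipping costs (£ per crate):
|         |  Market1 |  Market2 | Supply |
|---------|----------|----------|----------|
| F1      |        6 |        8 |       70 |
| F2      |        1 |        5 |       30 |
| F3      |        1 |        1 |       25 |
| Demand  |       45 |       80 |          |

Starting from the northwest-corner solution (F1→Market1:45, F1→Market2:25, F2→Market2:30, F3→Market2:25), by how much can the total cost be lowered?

Current plan cost = 45·6 + 25·8 + 30·5 + 25·1 = £645.
Optimal plan:
  F1→Market1: 15 × £6 = £90
  F1→Market2: 55 × £8 = £440
  F2→Market1: 30 × £1 = £30
  F3→Market2: 25 × £1 = £25
Optimal cost = £585.
Saving = 645 − 585 = £60.

60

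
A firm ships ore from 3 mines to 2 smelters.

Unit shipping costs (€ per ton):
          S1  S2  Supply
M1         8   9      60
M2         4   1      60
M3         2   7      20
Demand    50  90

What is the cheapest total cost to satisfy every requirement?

An optimal shipping plan:
  M1 to S1: 30 × €8 = €240
  M1 to S2: 30 × €9 = €270
  M2 to S2: 60 × €1 = €60
  M3 to S1: 20 × €2 = €40
Total = 240 + 270 + 60 + 40 = €610.
(Supply check: M1 ships 60; M2 ships 60; M3 ships 20.)

610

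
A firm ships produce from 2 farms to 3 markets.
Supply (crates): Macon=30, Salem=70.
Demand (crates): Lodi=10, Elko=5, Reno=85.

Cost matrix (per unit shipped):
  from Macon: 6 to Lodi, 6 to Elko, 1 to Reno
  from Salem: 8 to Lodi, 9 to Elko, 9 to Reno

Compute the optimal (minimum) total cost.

650

One minimum-cost allocation:
  Macon->Reno: 30 crates
  Salem->Lodi: 10 crates
  Salem->Elko: 5 crates
  Salem->Reno: 55 crates
Total cost = 650.
(Supply check: Macon ships 30; Salem ships 70.)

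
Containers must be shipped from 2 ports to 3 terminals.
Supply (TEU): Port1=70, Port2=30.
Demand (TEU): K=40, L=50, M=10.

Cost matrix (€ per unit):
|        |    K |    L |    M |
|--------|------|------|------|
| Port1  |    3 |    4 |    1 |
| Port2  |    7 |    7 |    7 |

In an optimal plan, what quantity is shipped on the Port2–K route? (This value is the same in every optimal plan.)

Solving gives:
  Port1–K: 40 × €3 = €120
  Port1–L: 20 × €4 = €80
  Port1–M: 10 × €1 = €10
  Port2–L: 30 × €7 = €210
Total cost = €420.
The route Port2→K is not used.

0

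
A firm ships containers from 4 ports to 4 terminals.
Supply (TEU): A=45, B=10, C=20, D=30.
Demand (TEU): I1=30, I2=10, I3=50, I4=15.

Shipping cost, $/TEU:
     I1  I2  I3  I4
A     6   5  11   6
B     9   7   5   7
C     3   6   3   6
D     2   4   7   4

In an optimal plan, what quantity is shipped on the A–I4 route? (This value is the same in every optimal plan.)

Solving gives:
  A to I1: 20 TEU
  A to I2: 10 TEU
  A to I4: 15 TEU
  B to I3: 10 TEU
  C to I3: 20 TEU
  D to I1: 10 TEU
  D to I3: 20 TEU
Total cost = $530.
So A→I4 carries 15 TEU.

15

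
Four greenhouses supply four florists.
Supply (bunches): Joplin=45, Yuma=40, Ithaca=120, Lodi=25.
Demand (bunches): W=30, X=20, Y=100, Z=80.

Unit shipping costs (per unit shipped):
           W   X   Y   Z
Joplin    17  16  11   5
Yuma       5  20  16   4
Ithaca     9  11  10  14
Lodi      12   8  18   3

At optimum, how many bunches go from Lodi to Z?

25

Solving gives:
  Joplin–Z: 45 × 5 = 225
  Yuma–W: 30 × 5 = 150
  Yuma–Z: 10 × 4 = 40
  Ithaca–X: 20 × 11 = 220
  Ithaca–Y: 100 × 10 = 1000
  Lodi–Z: 25 × 3 = 75
Total cost = 1710.
So Lodi→Z carries 25 bunches.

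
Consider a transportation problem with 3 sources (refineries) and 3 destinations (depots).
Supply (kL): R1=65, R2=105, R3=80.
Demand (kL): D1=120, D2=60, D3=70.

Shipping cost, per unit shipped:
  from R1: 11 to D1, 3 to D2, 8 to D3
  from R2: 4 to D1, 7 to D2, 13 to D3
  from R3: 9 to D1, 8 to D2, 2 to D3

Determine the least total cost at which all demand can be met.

An optimal shipping plan:
  R1->D1: 5 × 11 = 55
  R1->D2: 60 × 3 = 180
  R2->D1: 105 × 4 = 420
  R3->D1: 10 × 9 = 90
  R3->D3: 70 × 2 = 140
Total = 55 + 180 + 420 + 90 + 140 = 885.
(Supply check: R1 ships 65; R2 ships 105; R3 ships 80.)

885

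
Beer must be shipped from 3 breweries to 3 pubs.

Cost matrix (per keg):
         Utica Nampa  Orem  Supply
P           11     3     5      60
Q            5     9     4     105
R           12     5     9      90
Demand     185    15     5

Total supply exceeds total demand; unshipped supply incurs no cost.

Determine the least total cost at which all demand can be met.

1515

One minimum-cost allocation:
  P→Utica: 40 × 11 = 440
  P→Nampa: 15 × 3 = 45
  P→Orem: 5 × 5 = 25
  Q→Utica: 105 × 5 = 525
  R→Utica: 40 × 12 = 480
Total = 440 + 45 + 25 + 525 + 480 = 1515.
(Supply check: P ships 60; Q ships 105; R ships 40.)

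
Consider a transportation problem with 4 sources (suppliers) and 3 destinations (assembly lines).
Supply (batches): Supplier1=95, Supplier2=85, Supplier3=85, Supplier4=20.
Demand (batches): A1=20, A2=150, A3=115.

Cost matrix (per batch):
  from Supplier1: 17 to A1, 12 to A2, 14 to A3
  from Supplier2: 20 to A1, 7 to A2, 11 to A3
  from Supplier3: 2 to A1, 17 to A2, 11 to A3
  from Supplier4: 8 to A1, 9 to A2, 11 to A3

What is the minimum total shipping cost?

One minimum-cost allocation:
  Supplier1 to A2: 65 × 12 = 780
  Supplier1 to A3: 30 × 14 = 420
  Supplier2 to A2: 85 × 7 = 595
  Supplier3 to A1: 20 × 2 = 40
  Supplier3 to A3: 65 × 11 = 715
  Supplier4 to A3: 20 × 11 = 220
Total = 780 + 420 + 595 + 40 + 715 + 220 = 2770.

2770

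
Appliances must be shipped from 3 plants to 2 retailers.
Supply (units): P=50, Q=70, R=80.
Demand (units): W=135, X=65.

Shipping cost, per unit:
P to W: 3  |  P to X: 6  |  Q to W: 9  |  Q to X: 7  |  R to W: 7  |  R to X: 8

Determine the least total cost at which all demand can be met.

Optimal allocation:
  P–W: 50 × 3 = 150
  Q–W: 5 × 9 = 45
  Q–X: 65 × 7 = 455
  R–W: 80 × 7 = 560
Total = 150 + 45 + 455 + 560 = 1210.
(Supply check: P ships 50; Q ships 70; R ships 80.)

1210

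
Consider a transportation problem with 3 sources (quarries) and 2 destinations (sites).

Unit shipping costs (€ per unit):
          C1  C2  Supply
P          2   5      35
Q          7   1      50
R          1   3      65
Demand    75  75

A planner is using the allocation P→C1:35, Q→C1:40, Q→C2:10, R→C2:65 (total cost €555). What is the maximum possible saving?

Current plan cost = 35·2 + 40·7 + 10·1 + 65·3 = €555.
Optimal plan:
  P–C1: 35 × €2 = €70
  Q–C2: 50 × €1 = €50
  R–C1: 40 × €1 = €40
  R–C2: 25 × €3 = €75
Optimal cost = €235.
Saving = 555 − 235 = €320.

320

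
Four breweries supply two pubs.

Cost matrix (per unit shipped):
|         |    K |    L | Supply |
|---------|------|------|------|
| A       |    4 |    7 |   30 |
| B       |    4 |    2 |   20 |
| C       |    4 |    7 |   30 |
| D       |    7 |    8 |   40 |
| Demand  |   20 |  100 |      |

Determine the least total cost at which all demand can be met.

720

One minimum-cost allocation:
  A–K: 20 × 4 = 80
  A–L: 10 × 7 = 70
  B–L: 20 × 2 = 40
  C–L: 30 × 7 = 210
  D–L: 40 × 8 = 320
Total = 80 + 70 + 40 + 210 + 320 = 720.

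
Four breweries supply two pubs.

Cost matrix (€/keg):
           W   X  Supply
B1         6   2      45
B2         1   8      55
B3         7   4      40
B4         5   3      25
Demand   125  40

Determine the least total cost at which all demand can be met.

570

A cheapest plan:
  B1->W: 5 × €6 = €30
  B1->X: 40 × €2 = €80
  B2->W: 55 × €1 = €55
  B3->W: 40 × €7 = €280
  B4->W: 25 × €5 = €125
Total = 30 + 80 + 55 + 280 + 125 = €570.
(Supply check: B1 ships 45; B2 ships 55; B3 ships 40; B4 ships 25.)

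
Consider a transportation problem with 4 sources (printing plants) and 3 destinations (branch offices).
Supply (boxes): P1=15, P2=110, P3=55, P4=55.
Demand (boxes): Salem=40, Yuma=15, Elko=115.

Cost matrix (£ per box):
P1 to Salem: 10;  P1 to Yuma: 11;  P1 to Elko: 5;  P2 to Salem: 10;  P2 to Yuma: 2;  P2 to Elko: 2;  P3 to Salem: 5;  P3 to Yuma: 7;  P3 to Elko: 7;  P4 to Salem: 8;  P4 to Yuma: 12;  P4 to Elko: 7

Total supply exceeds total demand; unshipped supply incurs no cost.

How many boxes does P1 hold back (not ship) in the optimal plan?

0

An optimal plan:
  P1→Elko: 15 boxes
  P2→Yuma: 15 boxes
  P2→Elko: 95 boxes
  P3→Salem: 40 boxes
  P3→Elko: 5 boxes
Total cost = £530.
P1 ships 15 of its 15, leaving 0.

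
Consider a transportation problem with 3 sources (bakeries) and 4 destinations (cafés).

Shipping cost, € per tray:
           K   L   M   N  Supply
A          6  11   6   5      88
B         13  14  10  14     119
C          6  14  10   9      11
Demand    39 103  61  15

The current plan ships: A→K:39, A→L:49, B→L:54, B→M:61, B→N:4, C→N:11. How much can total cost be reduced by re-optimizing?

113

Current plan cost = 39·6 + 49·11 + 54·14 + 61·10 + 4·14 + 11·9 = €2294.
Optimal plan:
  A->K: 28 × €6 = €168
  A->M: 45 × €6 = €270
  A->N: 15 × €5 = €75
  B->L: 103 × €14 = €1442
  B->M: 16 × €10 = €160
  C->K: 11 × €6 = €66
Optimal cost = €2181.
Saving = 2294 − 2181 = €113.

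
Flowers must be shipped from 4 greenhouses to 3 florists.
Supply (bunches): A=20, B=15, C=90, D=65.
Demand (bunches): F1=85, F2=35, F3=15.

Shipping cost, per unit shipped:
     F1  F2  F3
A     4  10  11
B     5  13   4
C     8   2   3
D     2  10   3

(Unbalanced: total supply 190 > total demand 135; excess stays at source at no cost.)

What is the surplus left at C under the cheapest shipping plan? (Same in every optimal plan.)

Minimum-cost shipments:
  A to F1: 20 × 4 = 80
  C to F2: 35 × 2 = 70
  C to F3: 15 × 3 = 45
  D to F1: 65 × 2 = 130
Total cost = 325.
C ships 50 of its 90, leaving 40.

40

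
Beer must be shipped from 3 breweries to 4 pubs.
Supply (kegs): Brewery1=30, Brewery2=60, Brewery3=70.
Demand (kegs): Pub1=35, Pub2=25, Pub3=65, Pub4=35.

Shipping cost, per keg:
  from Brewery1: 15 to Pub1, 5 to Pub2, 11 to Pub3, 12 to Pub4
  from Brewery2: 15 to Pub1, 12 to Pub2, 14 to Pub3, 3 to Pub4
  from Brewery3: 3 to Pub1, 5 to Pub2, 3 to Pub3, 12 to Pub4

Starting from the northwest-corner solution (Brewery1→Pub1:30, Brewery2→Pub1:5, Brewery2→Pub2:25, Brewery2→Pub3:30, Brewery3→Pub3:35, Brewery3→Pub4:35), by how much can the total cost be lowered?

925

Current plan cost = 30·15 + 5·15 + 25·12 + 30·14 + 35·3 + 35·12 = 1770.
Optimal plan:
  Brewery1–Pub2: 25 × 5 = 125
  Brewery1–Pub3: 5 × 11 = 55
  Brewery2–Pub3: 25 × 14 = 350
  Brewery2–Pub4: 35 × 3 = 105
  Brewery3–Pub1: 35 × 3 = 105
  Brewery3–Pub3: 35 × 3 = 105
Optimal cost = 845.
Saving = 1770 − 845 = 925.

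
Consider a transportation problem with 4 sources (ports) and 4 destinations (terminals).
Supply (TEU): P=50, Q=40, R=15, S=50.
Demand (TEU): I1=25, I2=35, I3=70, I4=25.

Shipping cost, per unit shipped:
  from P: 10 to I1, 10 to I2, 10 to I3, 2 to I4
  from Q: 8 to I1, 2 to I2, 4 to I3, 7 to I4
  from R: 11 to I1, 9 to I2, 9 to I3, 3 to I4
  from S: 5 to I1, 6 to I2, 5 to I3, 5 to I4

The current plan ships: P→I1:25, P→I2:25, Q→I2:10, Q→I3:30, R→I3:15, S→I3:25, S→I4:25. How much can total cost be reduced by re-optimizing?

250

Current plan cost = 25·10 + 25·10 + 10·2 + 30·4 + 15·9 + 25·5 + 25·5 = 1025.
Optimal plan:
  P–I1: 25 × 10 = 250
  P–I4: 25 × 2 = 50
  Q–I2: 35 × 2 = 70
  Q–I3: 5 × 4 = 20
  R–I3: 15 × 9 = 135
  S–I3: 50 × 5 = 250
Optimal cost = 775.
Saving = 1025 − 775 = 250.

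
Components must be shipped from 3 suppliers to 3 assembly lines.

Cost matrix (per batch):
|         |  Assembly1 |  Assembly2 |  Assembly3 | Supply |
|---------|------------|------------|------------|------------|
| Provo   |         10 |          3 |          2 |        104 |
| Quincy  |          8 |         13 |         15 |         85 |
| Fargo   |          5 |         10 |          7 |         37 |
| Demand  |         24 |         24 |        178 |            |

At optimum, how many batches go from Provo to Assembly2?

Optimal shipments:
  Provo→Assembly3: 104 × 2 = 208
  Quincy→Assembly1: 24 × 8 = 192
  Quincy→Assembly2: 24 × 13 = 312
  Quincy→Assembly3: 37 × 15 = 555
  Fargo→Assembly3: 37 × 7 = 259
Total cost = 1526.
The route Provo→Assembly2 is not used.

0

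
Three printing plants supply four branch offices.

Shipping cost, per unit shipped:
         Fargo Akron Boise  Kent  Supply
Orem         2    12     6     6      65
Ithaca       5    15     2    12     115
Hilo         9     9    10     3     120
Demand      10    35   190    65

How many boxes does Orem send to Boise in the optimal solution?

The minimum-cost plan:
  Orem->Fargo: 10 boxes
  Orem->Boise: 55 boxes
  Ithaca->Boise: 115 boxes
  Hilo->Akron: 35 boxes
  Hilo->Boise: 20 boxes
  Hilo->Kent: 65 boxes
Total cost = 1290.
So Orem→Boise carries 55 boxes.

55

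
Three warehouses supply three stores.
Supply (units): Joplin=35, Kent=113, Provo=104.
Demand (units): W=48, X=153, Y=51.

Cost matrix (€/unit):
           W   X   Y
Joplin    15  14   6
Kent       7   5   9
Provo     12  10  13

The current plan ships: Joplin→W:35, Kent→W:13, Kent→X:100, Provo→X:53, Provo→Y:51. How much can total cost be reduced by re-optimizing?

350

Current plan cost = 35·15 + 13·7 + 100·5 + 53·10 + 51·13 = €2309.
Optimal plan:
  Joplin–Y: 35 × €6 = €210
  Kent–X: 113 × €5 = €565
  Provo–W: 48 × €12 = €576
  Provo–X: 40 × €10 = €400
  Provo–Y: 16 × €13 = €208
Optimal cost = €1959.
Saving = 2309 − 1959 = €350.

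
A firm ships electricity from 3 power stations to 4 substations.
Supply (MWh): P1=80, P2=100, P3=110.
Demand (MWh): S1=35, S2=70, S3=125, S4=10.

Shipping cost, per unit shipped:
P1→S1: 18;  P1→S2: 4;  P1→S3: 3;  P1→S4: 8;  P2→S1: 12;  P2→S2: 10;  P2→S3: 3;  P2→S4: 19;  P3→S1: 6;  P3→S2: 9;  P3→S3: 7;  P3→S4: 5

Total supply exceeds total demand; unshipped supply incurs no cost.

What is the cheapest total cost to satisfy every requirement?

One minimum-cost allocation:
  P1→S2: 70 × 4 = 280
  P1→S3: 10 × 3 = 30
  P2→S3: 100 × 3 = 300
  P3→S1: 35 × 6 = 210
  P3→S3: 15 × 7 = 105
  P3→S4: 10 × 5 = 50
Total = 280 + 30 + 300 + 210 + 105 + 50 = 975.

975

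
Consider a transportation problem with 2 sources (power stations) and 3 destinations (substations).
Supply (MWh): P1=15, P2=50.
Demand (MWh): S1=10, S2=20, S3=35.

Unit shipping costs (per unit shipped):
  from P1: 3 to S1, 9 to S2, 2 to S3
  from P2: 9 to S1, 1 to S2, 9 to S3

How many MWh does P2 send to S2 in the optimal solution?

The minimum-cost plan:
  P1→S3: 15 MWh
  P2→S1: 10 MWh
  P2→S2: 20 MWh
  P2→S3: 20 MWh
Total cost = 320.
So P2→S2 carries 20 MWh.

20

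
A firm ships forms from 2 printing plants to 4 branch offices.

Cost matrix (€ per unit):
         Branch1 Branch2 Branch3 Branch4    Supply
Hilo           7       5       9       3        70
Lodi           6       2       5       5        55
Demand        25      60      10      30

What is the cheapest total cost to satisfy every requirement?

One minimum-cost allocation:
  Hilo–Branch1: 25 × €7 = €175
  Hilo–Branch2: 15 × €5 = €75
  Hilo–Branch4: 30 × €3 = €90
  Lodi–Branch2: 45 × €2 = €90
  Lodi–Branch3: 10 × €5 = €50
Total = 175 + 75 + 90 + 90 + 50 = €480.

480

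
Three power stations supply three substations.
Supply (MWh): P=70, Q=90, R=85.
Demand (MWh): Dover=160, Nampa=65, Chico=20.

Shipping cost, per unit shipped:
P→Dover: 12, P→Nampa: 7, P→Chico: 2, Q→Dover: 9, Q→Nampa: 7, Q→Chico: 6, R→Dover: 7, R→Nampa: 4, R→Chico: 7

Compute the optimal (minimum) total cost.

1750

Optimal allocation:
  P to Nampa: 50 × 7 = 350
  P to Chico: 20 × 2 = 40
  Q to Dover: 90 × 9 = 810
  R to Dover: 70 × 7 = 490
  R to Nampa: 15 × 4 = 60
Total = 350 + 40 + 810 + 490 + 60 = 1750.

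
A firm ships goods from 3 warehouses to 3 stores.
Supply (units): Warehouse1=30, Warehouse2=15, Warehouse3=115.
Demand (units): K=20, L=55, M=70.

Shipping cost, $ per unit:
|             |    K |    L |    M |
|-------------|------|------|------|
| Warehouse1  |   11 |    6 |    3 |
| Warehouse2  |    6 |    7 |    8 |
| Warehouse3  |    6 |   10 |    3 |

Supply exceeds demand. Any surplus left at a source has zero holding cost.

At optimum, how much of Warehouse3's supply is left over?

15

An optimal plan:
  Warehouse1 to L: 30 × $6 = $180
  Warehouse2 to L: 15 × $7 = $105
  Warehouse3 to K: 20 × $6 = $120
  Warehouse3 to L: 10 × $10 = $100
  Warehouse3 to M: 70 × $3 = $210
Total cost = $715.
Warehouse3 ships 100 of its 115, leaving 15.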